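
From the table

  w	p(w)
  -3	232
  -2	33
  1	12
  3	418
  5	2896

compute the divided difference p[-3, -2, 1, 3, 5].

p[-3,-2] = (33 - 232) / (-2 - (-3)) = -199
p[-2,1] = (12 - 33) / (1 - (-2)) = -7
p[1,3] = (418 - 12) / (3 - 1) = 203
p[3,5] = (2896 - 418) / (5 - 3) = 1239
p[-3,-2,1] = (-7 - (-199)) / (1 - (-3)) = 48
p[-2,1,3] = (203 - (-7)) / (3 - (-2)) = 42
p[1,3,5] = (1239 - 203) / (5 - 1) = 259
p[-3,-2,1,3] = (42 - 48) / (3 - (-3)) = -1
p[-2,1,3,5] = (259 - 42) / (5 - (-2)) = 31
p[-3,-2,1,3,5] = (31 - (-1)) / (5 - (-3)) = 4

4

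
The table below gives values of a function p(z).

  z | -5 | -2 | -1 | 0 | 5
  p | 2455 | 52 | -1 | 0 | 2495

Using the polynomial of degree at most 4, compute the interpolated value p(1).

7

Evaluate each Lagrange basis at z = 1:
L_0(1) = (3)·(2)·(1)·(-4)/[(-3)·(-4)·(-5)·(-10)] = -1/25
L_1(1) = (6)·(2)·(1)·(-4)/[(3)·(-1)·(-2)·(-7)] = 8/7
L_2(1) = (6)·(3)·(1)·(-4)/[(4)·(1)·(-1)·(-6)] = -3
L_3(1) = (6)·(3)·(2)·(-4)/[(5)·(2)·(1)·(-5)] = 72/25
L_4(1) = (6)·(3)·(2)·(1)/[(10)·(7)·(6)·(5)] = 3/175
Sum: 2455·(-1/25) + 52·(8/7) + (-1)·(-3) + 0 + 2495·(3/175) = 7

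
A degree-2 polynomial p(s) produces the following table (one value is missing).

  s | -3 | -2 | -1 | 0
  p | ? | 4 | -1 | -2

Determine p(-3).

The 3 known values determine p uniquely (degree ≤ 2).
L_0(-3) = (-2)·(-3)/[(-1)·(-2)] = 3
L_1(-3) = (-1)·(-3)/[(1)·(-1)] = -3
L_2(-3) = (-1)·(-2)/[(2)·(1)] = 1
Sum: 4·(3) + (-1)·(-3) + (-2)·(1) = 13

13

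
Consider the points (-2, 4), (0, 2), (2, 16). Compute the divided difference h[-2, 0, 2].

h[-2,0] = (2 - 4) / (0 - (-2)) = -1
h[0,2] = (16 - 2) / (2 - 0) = 7
h[-2,0,2] = (7 - (-1)) / (2 - (-2)) = 2

2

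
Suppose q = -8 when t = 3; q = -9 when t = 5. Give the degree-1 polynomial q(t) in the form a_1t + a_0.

q(t) = -(1/2)t - 13/2

L_0(t) = (t - 5) / [-2] = -(1/2)t + 5/2
L_1(t) = (t - 3) / [2] = (1/2)t - 3/2
q(t) = (-8)·L_0 + (-9)·L_1
  (-8)·L_0(t) = 4t - 20
  (-9)·L_1(t) = -(9/2)t + 27/2
Adding term by term: -(1/2)t - 13/2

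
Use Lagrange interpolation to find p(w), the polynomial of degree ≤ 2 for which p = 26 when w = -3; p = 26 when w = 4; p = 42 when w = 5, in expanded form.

p(w) = 2w^2 - 2w + 2

Build the Lagrange basis polynomials:
L_0(w) = (w - 4)(w - 5) / [56] = (1/56)w^2 - (9/56)w + 5/14
L_1(w) = (w + 3)(w - 5) / [-7] = -(1/7)w^2 + (2/7)w + 15/7
L_2(w) = (w + 3)(w - 4) / [8] = (1/8)w^2 - (1/8)w - 3/2
p(w) = 26·L_0 + 26·L_1 + 42·L_2
  26·L_0(w) = (13/28)w^2 - (117/28)w + 65/7
  26·L_1(w) = -(26/7)w^2 + (52/7)w + 390/7
  42·L_2(w) = (21/4)w^2 - (21/4)w - 63
Adding term by term: 2w^2 - 2w + 2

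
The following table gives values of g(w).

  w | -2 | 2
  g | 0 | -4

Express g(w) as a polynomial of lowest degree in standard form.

g(w) = -w - 2

Build the Lagrange basis polynomials:
L_0(w) = (w - 2) / [-4] = -(1/4)w + 1/2
L_1(w) = (w + 2) / [4] = (1/4)w + 1/2
g(w) = 0·L_0 + (-4)·L_1
  0·L_0(w) = 0
  (-4)·L_1(w) = -w - 2
Adding term by term: -w - 2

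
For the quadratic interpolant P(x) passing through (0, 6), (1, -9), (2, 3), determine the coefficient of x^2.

The leading coefficient equals the top divided difference P[0,1,2].
P[0,1] = (-9 - 6) / (1 - 0) = -15
P[1,2] = (3 - (-9)) / (2 - 1) = 12
P[0,1,2] = (12 - (-15)) / (2 - 0) = 27/2

27/2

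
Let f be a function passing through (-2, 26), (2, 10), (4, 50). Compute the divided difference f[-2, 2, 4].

4

f[-2,2] = (10 - 26) / (2 - (-2)) = -4
f[2,4] = (50 - 10) / (4 - 2) = 20
f[-2,2,4] = (20 - (-4)) / (4 - (-2)) = 4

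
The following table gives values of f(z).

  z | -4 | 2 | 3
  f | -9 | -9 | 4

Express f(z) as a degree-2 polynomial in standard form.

L_0(z) = (z - 2)(z - 3) / [42] = (1/42)z^2 - (5/42)z + 1/7
L_1(z) = (z + 4)(z - 3) / [-6] = -(1/6)z^2 - (1/6)z + 2
L_2(z) = (z + 4)(z - 2) / [7] = (1/7)z^2 + (2/7)z - 8/7
f(z) = (-9)·L_0 + (-9)·L_1 + 4·L_2
  (-9)·L_0(z) = -(3/14)z^2 + (15/14)z - 9/7
  (-9)·L_1(z) = (3/2)z^2 + (3/2)z - 18
  4·L_2(z) = (4/7)z^2 + (8/7)z - 32/7
Adding term by term: (13/7)z^2 + (26/7)z - 167/7

f(z) = (13/7)z^2 + (26/7)z - 167/7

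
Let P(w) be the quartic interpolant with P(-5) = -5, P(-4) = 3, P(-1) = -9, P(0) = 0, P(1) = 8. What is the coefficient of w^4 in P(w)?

-1/3

The leading coefficient equals the top divided difference P[-5,-4,-1,0,1].
P[-5,-4] = (3 - (-5)) / (-4 - (-5)) = 8
P[-4,-1] = (-9 - 3) / (-1 - (-4)) = -4
P[-1,0] = (0 - (-9)) / (0 - (-1)) = 9
P[0,1] = (8 - 0) / (1 - 0) = 8
P[-5,-4,-1] = (-4 - 8) / (-1 - (-5)) = -3
P[-4,-1,0] = (9 - (-4)) / (0 - (-4)) = 13/4
P[-1,0,1] = (8 - 9) / (1 - (-1)) = -1/2
P[-5,-4,-1,0] = (13/4 - (-3)) / (0 - (-5)) = 5/4
P[-4,-1,0,1] = (-1/2 - 13/4) / (1 - (-4)) = -3/4
P[-5,-4,-1,0,1] = (-3/4 - 5/4) / (1 - (-5)) = -1/3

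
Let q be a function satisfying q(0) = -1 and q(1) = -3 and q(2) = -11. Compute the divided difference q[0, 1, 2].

q[0,1] = (-3 - (-1)) / (1 - 0) = -2
q[1,2] = (-11 - (-3)) / (2 - 1) = -8
q[0,1,2] = (-8 - (-2)) / (2 - 0) = -3

-3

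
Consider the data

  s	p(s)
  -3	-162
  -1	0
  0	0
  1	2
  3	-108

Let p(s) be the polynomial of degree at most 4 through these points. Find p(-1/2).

Using Newton's divided-difference form:
p[-3,-1] = (0 - (-162)) / (-1 - (-3)) = 81
p[-1,0] = (0 - 0) / (0 - (-1)) = 0
p[0,1] = (2 - 0) / (1 - 0) = 2
p[1,3] = (-108 - 2) / (3 - 1) = -55
p[-3,-1,0] = (0 - 81) / (0 - (-3)) = -27
p[-1,0,1] = (2 - 0) / (1 - (-1)) = 1
p[0,1,3] = (-55 - 2) / (3 - 0) = -19
p[-3,-1,0,1] = (1 - (-27)) / (1 - (-3)) = 7
p[-1,0,1,3] = (-19 - 1) / (3 - (-1)) = -5
p[-3,-1,0,1,3] = (-5 - 7) / (3 - (-3)) = -2
p(-1/2) = -162 + 81·(5/2) + (-27)·(5/2)·(1/2) + 7·(5/2)·(1/2)·(-1/2) + (-2)·(5/2)·(1/2)·(-1/2)·(-3/2) = 1/2

1/2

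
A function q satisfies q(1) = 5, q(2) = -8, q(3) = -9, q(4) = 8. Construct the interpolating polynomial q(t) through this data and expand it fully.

q(t) = t^3 - 20t + 24

L_0(t) = (t - 2)(t - 3)(t - 4) / [-6] = -(1/6)t^3 + (3/2)t^2 - (13/3)t + 4
L_1(t) = (t - 1)(t - 3)(t - 4) / [2] = (1/2)t^3 - 4t^2 + (19/2)t - 6
L_2(t) = (t - 1)(t - 2)(t - 4) / [-2] = -(1/2)t^3 + (7/2)t^2 - 7t + 4
L_3(t) = (t - 1)(t - 2)(t - 3) / [6] = (1/6)t^3 - t^2 + (11/6)t - 1
q(t) = 5·L_0 + (-8)·L_1 + (-9)·L_2 + 8·L_3
  5·L_0(t) = -(5/6)t^3 + (15/2)t^2 - (65/3)t + 20
  (-8)·L_1(t) = -4t^3 + 32t^2 - 76t + 48
  (-9)·L_2(t) = (9/2)t^3 - (63/2)t^2 + 63t - 36
  8·L_3(t) = (4/3)t^3 - 8t^2 + (44/3)t - 8
Adding term by term: t^3 - 20t + 24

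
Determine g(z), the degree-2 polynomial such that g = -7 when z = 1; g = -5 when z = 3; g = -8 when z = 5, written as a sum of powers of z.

g(z) = -(5/8)z^2 + (7/2)z - 79/8

Newton's divided differences:
g[1,3] = (-5 - (-7)) / (3 - 1) = 1
g[3,5] = (-8 - (-5)) / (5 - 3) = -3/2
g[1,3,5] = (-3/2 - 1) / (5 - 1) = -5/8
g(z) = -7 + 1·(z - 1) + (-5/8)·(z - 1)(z - 3)
Expanding: g(z) = -(5/8)z^2 + (7/2)z - 79/8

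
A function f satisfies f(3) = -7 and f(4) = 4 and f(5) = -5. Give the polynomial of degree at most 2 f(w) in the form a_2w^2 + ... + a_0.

f(w) = -10w^2 + 81w - 160

Newton's divided differences:
f[3,4] = (4 - (-7)) / (4 - 3) = 11
f[4,5] = (-5 - 4) / (5 - 4) = -9
f[3,4,5] = (-9 - 11) / (5 - 3) = -10
f(w) = -7 + 11·(w - 3) + (-10)·(w - 3)(w - 4)
Expanding: f(w) = -10w^2 + 81w - 160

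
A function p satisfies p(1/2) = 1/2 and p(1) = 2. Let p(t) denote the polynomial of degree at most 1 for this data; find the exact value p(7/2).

19/2

L_0(7/2) = (5/2)/[(-1/2)] = -5
L_1(7/2) = (3)/[(1/2)] = 6
Sum: 1/2·(-5) + 2·(6) = 19/2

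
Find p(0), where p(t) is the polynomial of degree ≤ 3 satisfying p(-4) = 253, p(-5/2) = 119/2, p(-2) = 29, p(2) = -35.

Using Newton's divided-difference form:
p[-4,-5/2] = (119/2 - 253) / (-5/2 - (-4)) = -129
p[-5/2,-2] = (29 - 119/2) / (-2 - (-5/2)) = -61
p[-2,2] = (-35 - 29) / (2 - (-2)) = -16
p[-4,-5/2,-2] = (-61 - (-129)) / (-2 - (-4)) = 34
p[-5/2,-2,2] = (-16 - (-61)) / (2 - (-5/2)) = 10
p[-4,-5/2,-2,2] = (10 - 34) / (2 - (-4)) = -4
p(0) = 253 + (-129)·(4) + 34·(4)·(5/2) + (-4)·(4)·(5/2)·(2) = -3

-3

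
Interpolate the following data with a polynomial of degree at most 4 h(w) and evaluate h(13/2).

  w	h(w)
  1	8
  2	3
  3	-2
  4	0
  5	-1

-9195/128

Using Newton's divided-difference form:
h[1,2] = (3 - 8) / (2 - 1) = -5
h[2,3] = (-2 - 3) / (3 - 2) = -5
h[3,4] = (0 - (-2)) / (4 - 3) = 2
h[4,5] = (-1 - 0) / (5 - 4) = -1
h[1,2,3] = (-5 - (-5)) / (3 - 1) = 0
h[2,3,4] = (2 - (-5)) / (4 - 2) = 7/2
h[3,4,5] = (-1 - 2) / (5 - 3) = -3/2
h[1,2,3,4] = (7/2 - 0) / (4 - 1) = 7/6
h[2,3,4,5] = (-3/2 - 7/2) / (5 - 2) = -5/3
h[1,2,3,4,5] = (-5/3 - 7/6) / (5 - 1) = -17/24
h(13/2) = 8 + (-5)·(11/2) + 0·(11/2)·(9/2) + (7/6)·(11/2)·(9/2)·(7/2) + (-17/24)·(11/2)·(9/2)·(7/2)·(5/2) = -9195/128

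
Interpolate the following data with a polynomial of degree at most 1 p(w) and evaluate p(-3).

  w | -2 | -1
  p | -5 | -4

-6

Evaluate each Lagrange basis at w = -3:
L_0(-3) = (-2)/[(-1)] = 2
L_1(-3) = (-1)/[(1)] = -1
Sum: (-5)·(2) + (-4)·(-1) = -6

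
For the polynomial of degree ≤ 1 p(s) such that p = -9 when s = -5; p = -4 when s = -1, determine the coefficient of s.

5/4

The leading coefficient equals the top divided difference p[-5,-1].
p[-5,-1] = (-4 - (-9)) / (-1 - (-5)) = 5/4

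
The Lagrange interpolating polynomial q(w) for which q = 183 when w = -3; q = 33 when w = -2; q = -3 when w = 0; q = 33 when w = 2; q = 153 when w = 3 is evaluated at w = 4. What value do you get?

L_0(4) = (6)·(4)·(2)·(1)/[(-1)·(-3)·(-5)·(-6)] = 8/15
L_1(4) = (7)·(4)·(2)·(1)/[(1)·(-2)·(-4)·(-5)] = -7/5
L_2(4) = (7)·(6)·(2)·(1)/[(3)·(2)·(-2)·(-3)] = 7/3
L_3(4) = (7)·(6)·(4)·(1)/[(5)·(4)·(2)·(-1)] = -21/5
L_4(4) = (7)·(6)·(4)·(2)/[(6)·(5)·(3)·(1)] = 56/15
Sum: 183·(8/15) + 33·(-7/5) + (-3)·(7/3) + 33·(-21/5) + 153·(56/15) = 477

477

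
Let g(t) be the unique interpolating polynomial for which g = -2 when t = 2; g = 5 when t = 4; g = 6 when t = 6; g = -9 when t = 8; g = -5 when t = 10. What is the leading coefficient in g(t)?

15/128

Build the Lagrange basis polynomials:
L_0(t) = (t - 4)(t - 6)(t - 8)(t - 10) / [384] = (1/384)t^4 - (7/96)t^3 + (71/96)t^2 - (77/24)t + 5
L_1(t) = (t - 2)(t - 6)(t - 8)(t - 10) / [-96] = -(1/96)t^4 + (13/48)t^3 - (59/24)t^2 + (107/12)t - 10
L_2(t) = (t - 2)(t - 4)(t - 8)(t - 10) / [64] = (1/64)t^4 - (3/8)t^3 + (49/16)t^2 - (39/4)t + 10
L_3(t) = (t - 2)(t - 4)(t - 6)(t - 10) / [-96] = -(1/96)t^4 + (11/48)t^3 - (41/24)t^2 + (61/12)t - 5
L_4(t) = (t - 2)(t - 4)(t - 6)(t - 8) / [384] = (1/384)t^4 - (5/96)t^3 + (35/96)t^2 - (25/24)t + 1
g(t) = (-2)·L_0 + 5·L_1 + 6·L_2 + (-9)·L_3 + (-5)·L_4
Only the coefficient of t^4 is needed; take it from each L_i and combine:
(-2)·(1/384) + 5·(-1/96) + 6·(1/64) + (-9)·(-1/96) + (-5)·(1/384) = 15/128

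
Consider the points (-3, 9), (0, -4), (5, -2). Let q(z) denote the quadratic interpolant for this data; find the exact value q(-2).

L_0(-2) = (-2)·(-7)/[(-3)·(-8)] = 7/12
L_1(-2) = (1)·(-7)/[(3)·(-5)] = 7/15
L_2(-2) = (1)·(-2)/[(8)·(5)] = -1/20
Sum: 9·(7/12) + (-4)·(7/15) + (-2)·(-1/20) = 209/60

209/60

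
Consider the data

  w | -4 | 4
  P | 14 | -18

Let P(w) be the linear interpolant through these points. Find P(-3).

10

Evaluate each Lagrange basis at w = -3:
L_0(-3) = (-7)/[(-8)] = 7/8
L_1(-3) = (1)/[(8)] = 1/8
Sum: 14·(7/8) + (-18)·(1/8) = 10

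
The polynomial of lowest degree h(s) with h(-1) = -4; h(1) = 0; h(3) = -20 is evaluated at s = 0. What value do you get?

Evaluate each Lagrange basis at s = 0:
L_0(0) = (-1)·(-3)/[(-2)·(-4)] = 3/8
L_1(0) = (1)·(-3)/[(2)·(-2)] = 3/4
L_2(0) = (1)·(-1)/[(4)·(2)] = -1/8
Sum: (-4)·(3/8) + 0 + (-20)·(-1/8) = 1

1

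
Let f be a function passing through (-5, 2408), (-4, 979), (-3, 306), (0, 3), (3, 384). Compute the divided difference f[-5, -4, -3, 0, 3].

4

f[-5,-4] = (979 - 2408) / (-4 - (-5)) = -1429
f[-4,-3] = (306 - 979) / (-3 - (-4)) = -673
f[-3,0] = (3 - 306) / (0 - (-3)) = -101
f[0,3] = (384 - 3) / (3 - 0) = 127
f[-5,-4,-3] = (-673 - (-1429)) / (-3 - (-5)) = 378
f[-4,-3,0] = (-101 - (-673)) / (0 - (-4)) = 143
f[-3,0,3] = (127 - (-101)) / (3 - (-3)) = 38
f[-5,-4,-3,0] = (143 - 378) / (0 - (-5)) = -47
f[-4,-3,0,3] = (38 - 143) / (3 - (-4)) = -15
f[-5,-4,-3,0,3] = (-15 - (-47)) / (3 - (-5)) = 4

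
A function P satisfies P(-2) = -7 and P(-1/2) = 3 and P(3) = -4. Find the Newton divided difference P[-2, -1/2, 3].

-26/15

P[-2,-1/2] = (3 - (-7)) / (-1/2 - (-2)) = 20/3
P[-1/2,3] = (-4 - 3) / (3 - (-1/2)) = -2
P[-2,-1/2,3] = (-2 - 20/3) / (3 - (-2)) = -26/15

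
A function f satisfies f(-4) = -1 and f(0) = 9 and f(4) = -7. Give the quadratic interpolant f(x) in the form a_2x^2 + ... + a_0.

f(x) = -(13/16)x^2 - (3/4)x + 9

Newton's divided differences:
f[-4,0] = (9 - (-1)) / (0 - (-4)) = 5/2
f[0,4] = (-7 - 9) / (4 - 0) = -4
f[-4,0,4] = (-4 - 5/2) / (4 - (-4)) = -13/16
f(x) = -1 + (5/2)·(x + 4) + (-13/16)·(x + 4)x
Expanding: f(x) = -(13/16)x^2 - (3/4)x + 9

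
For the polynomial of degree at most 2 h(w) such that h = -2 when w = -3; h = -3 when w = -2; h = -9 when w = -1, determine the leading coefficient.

The leading coefficient equals the top divided difference h[-3,-2,-1].
h[-3,-2] = (-3 - (-2)) / (-2 - (-3)) = -1
h[-2,-1] = (-9 - (-3)) / (-1 - (-2)) = -6
h[-3,-2,-1] = (-6 - (-1)) / (-1 - (-3)) = -5/2

-5/2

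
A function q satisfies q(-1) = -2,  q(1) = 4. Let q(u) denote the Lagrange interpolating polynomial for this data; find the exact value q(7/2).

Evaluate each Lagrange basis at u = 7/2:
L_0(7/2) = (5/2)/[(-2)] = -5/4
L_1(7/2) = (9/2)/[(2)] = 9/4
Sum: (-2)·(-5/4) + 4·(9/4) = 23/2

23/2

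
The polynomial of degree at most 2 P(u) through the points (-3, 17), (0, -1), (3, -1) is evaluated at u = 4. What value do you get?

Evaluate each Lagrange basis at u = 4:
L_0(4) = (4)·(1)/[(-3)·(-6)] = 2/9
L_1(4) = (7)·(1)/[(3)·(-3)] = -7/9
L_2(4) = (7)·(4)/[(6)·(3)] = 14/9
Sum: 17·(2/9) + (-1)·(-7/9) + (-1)·(14/9) = 3

3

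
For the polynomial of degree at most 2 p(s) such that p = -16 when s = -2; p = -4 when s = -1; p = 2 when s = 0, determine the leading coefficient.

The leading coefficient equals the top divided difference p[-2,-1,0].
p[-2,-1] = (-4 - (-16)) / (-1 - (-2)) = 12
p[-1,0] = (2 - (-4)) / (0 - (-1)) = 6
p[-2,-1,0] = (6 - 12) / (0 - (-2)) = -3

-3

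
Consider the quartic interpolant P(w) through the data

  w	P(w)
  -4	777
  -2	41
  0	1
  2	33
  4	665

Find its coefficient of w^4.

3

Build the Lagrange basis polynomials:
L_0(w) = (w + 2)w(w - 2)(w - 4) / [384] = (1/384)w^4 - (1/96)w^3 - (1/96)w^2 + (1/24)w
L_1(w) = (w + 4)w(w - 2)(w - 4) / [-96] = -(1/96)w^4 + (1/48)w^3 + (1/6)w^2 - (1/3)w
L_2(w) = (w + 4)(w + 2)(w - 2)(w - 4) / [64] = (1/64)w^4 - (5/16)w^2 + 1
L_3(w) = (w + 4)(w + 2)w(w - 4) / [-96] = -(1/96)w^4 - (1/48)w^3 + (1/6)w^2 + (1/3)w
L_4(w) = (w + 4)(w + 2)w(w - 2) / [384] = (1/384)w^4 + (1/96)w^3 - (1/96)w^2 - (1/24)w
P(w) = 777·L_0 + 41·L_1 + 1·L_2 + 33·L_3 + 665·L_4
Only the coefficient of w^4 is needed; take it from each L_i and combine:
777·(1/384) + 41·(-1/96) + 1·(1/64) + 33·(-1/96) + 665·(1/384) = 3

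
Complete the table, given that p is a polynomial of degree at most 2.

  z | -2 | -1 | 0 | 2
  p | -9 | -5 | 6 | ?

The 3 known values determine p uniquely (degree ≤ 2).
L_0(2) = (3)·(2)/[(-1)·(-2)] = 3
L_1(2) = (4)·(2)/[(1)·(-1)] = -8
L_2(2) = (4)·(3)/[(2)·(1)] = 6
Sum: (-9)·(3) + (-5)·(-8) + 6·(6) = 49

49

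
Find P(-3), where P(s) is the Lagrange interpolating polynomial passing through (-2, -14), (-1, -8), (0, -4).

Evaluate each Lagrange basis at s = -3:
L_0(-3) = (-2)·(-3)/[(-1)·(-2)] = 3
L_1(-3) = (-1)·(-3)/[(1)·(-1)] = -3
L_2(-3) = (-1)·(-2)/[(2)·(1)] = 1
Sum: (-14)·(3) + (-8)·(-3) + (-4)·(1) = -22

-22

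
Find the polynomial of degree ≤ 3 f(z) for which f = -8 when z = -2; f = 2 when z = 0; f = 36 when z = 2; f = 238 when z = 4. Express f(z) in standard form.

Build the Lagrange basis polynomials:
L_0(z) = z(z - 2)(z - 4) / [-48] = -(1/48)z^3 + (1/8)z^2 - (1/6)z
L_1(z) = (z + 2)(z - 2)(z - 4) / [16] = (1/16)z^3 - (1/4)z^2 - (1/4)z + 1
L_2(z) = (z + 2)z(z - 4) / [-16] = -(1/16)z^3 + (1/8)z^2 + (1/2)z
L_3(z) = (z + 2)z(z - 2) / [48] = (1/48)z^3 - (1/12)z
f(z) = (-8)·L_0 + 2·L_1 + 36·L_2 + 238·L_3
  (-8)·L_0(z) = (1/6)z^3 - z^2 + (4/3)z
  2·L_1(z) = (1/8)z^3 - (1/2)z^2 - (1/2)z + 2
  36·L_2(z) = -(9/4)z^3 + (9/2)z^2 + 18z
  238·L_3(z) = (119/24)z^3 - (119/6)z
Adding term by term: 3z^3 + 3z^2 - z + 2

f(z) = 3z^3 + 3z^2 - z + 2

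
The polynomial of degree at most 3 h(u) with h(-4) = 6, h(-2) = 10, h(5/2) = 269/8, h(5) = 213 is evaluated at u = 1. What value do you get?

1

Using Newton's divided-difference form:
h[-4,-2] = (10 - 6) / (-2 - (-4)) = 2
h[-2,5/2] = (269/8 - 10) / (5/2 - (-2)) = 21/4
h[5/2,5] = (213 - 269/8) / (5 - 5/2) = 287/4
h[-4,-2,5/2] = (21/4 - 2) / (5/2 - (-4)) = 1/2
h[-2,5/2,5] = (287/4 - 21/4) / (5 - (-2)) = 19/2
h[-4,-2,5/2,5] = (19/2 - 1/2) / (5 - (-4)) = 1
h(1) = 6 + 2·(5) + (1/2)·(5)·(3) + 1·(5)·(3)·(-3/2) = 1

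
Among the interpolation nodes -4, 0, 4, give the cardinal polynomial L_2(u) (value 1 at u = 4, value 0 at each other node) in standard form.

L_2(u) = (u + 4)u / [(8)·(4)]
       = (u^2 + 4u) / (32)

L_2(u) = (1/32)u^2 + (1/8)u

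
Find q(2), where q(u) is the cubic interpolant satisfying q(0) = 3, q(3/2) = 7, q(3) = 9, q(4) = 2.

155/18

Evaluate each Lagrange basis at u = 2:
L_0(2) = (1/2)·(-1)·(-2)/[(-3/2)·(-3)·(-4)] = -1/18
L_1(2) = (2)·(-1)·(-2)/[(3/2)·(-3/2)·(-5/2)] = 32/45
L_2(2) = (2)·(1/2)·(-2)/[(3)·(3/2)·(-1)] = 4/9
L_3(2) = (2)·(1/2)·(-1)/[(4)·(5/2)·(1)] = -1/10
Sum: 3·(-1/18) + 7·(32/45) + 9·(4/9) + 2·(-1/10) = 155/18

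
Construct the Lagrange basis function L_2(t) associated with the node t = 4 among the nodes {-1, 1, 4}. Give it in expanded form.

L_2(t) = (1/15)t^2 - 1/15

L_2(t) = (t + 1)(t - 1) / [(5)·(3)]
       = (t^2 - 1) / (15)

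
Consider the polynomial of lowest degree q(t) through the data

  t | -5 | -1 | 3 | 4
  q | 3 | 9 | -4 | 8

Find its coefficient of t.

-10549/1440

L_0(t) = (t + 1)(t - 3)(t - 4) / [-288] = -(1/288)t^3 + (1/48)t^2 - (5/288)t - 1/24
L_1(t) = (t + 5)(t - 3)(t - 4) / [80] = (1/80)t^3 - (1/40)t^2 - (23/80)t + 3/4
L_2(t) = (t + 5)(t + 1)(t - 4) / [-32] = -(1/32)t^3 - (1/16)t^2 + (19/32)t + 5/8
L_3(t) = (t + 5)(t + 1)(t - 3) / [45] = (1/45)t^3 + (1/15)t^2 - (13/45)t - 1/3
q(t) = 3·L_0 + 9·L_1 + (-4)·L_2 + 8·L_3
Only the coefficient of t is needed; take it from each L_i and combine:
3·(-5/288) + 9·(-23/80) + (-4)·(19/32) + 8·(-13/45) = -10549/1440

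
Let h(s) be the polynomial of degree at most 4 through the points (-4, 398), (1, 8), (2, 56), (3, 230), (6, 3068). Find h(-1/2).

Using Newton's divided-difference form:
h[-4,1] = (8 - 398) / (1 - (-4)) = -78
h[1,2] = (56 - 8) / (2 - 1) = 48
h[2,3] = (230 - 56) / (3 - 2) = 174
h[3,6] = (3068 - 230) / (6 - 3) = 946
h[-4,1,2] = (48 - (-78)) / (2 - (-4)) = 21
h[1,2,3] = (174 - 48) / (3 - 1) = 63
h[2,3,6] = (946 - 174) / (6 - 2) = 193
h[-4,1,2,3] = (63 - 21) / (3 - (-4)) = 6
h[1,2,3,6] = (193 - 63) / (6 - 1) = 26
h[-4,1,2,3,6] = (26 - 6) / (6 - (-4)) = 2
h(-1/2) = 398 + (-78)·(7/2) + 21·(7/2)·(-3/2) + 6·(7/2)·(-3/2)·(-5/2) + 2·(7/2)·(-3/2)·(-5/2)·(-7/2) = 13/8

13/8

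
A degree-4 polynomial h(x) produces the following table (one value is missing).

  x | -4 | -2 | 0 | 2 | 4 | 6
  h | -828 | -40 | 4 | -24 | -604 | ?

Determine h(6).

The 5 known values determine h uniquely (degree ≤ 4).
L_0(6) = (8)·(6)·(4)·(2)/[(-2)·(-4)·(-6)·(-8)] = 1
L_1(6) = (10)·(6)·(4)·(2)/[(2)·(-2)·(-4)·(-6)] = -5
L_2(6) = (10)·(8)·(4)·(2)/[(4)·(2)·(-2)·(-4)] = 10
L_3(6) = (10)·(8)·(6)·(2)/[(6)·(4)·(2)·(-2)] = -10
L_4(6) = (10)·(8)·(6)·(4)/[(8)·(6)·(4)·(2)] = 5
Sum: (-828)·(1) + (-40)·(-5) + 4·(10) + (-24)·(-10) + (-604)·(5) = -3368

-3368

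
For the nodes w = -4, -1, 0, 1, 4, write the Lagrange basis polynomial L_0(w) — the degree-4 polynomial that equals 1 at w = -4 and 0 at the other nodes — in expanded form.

L_0(w) = (w + 1)w(w - 1)(w - 4) / [(-3)·(-4)·(-5)·(-8)]
       = (w^4 - 4w^3 - w^2 + 4w) / (480)

L_0(w) = (1/480)w^4 - (1/120)w^3 - (1/480)w^2 + (1/120)w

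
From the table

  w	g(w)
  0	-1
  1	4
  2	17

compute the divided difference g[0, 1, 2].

4

g[0,1] = (4 - (-1)) / (1 - 0) = 5
g[1,2] = (17 - 4) / (2 - 1) = 13
g[0,1,2] = (13 - 5) / (2 - 0) = 4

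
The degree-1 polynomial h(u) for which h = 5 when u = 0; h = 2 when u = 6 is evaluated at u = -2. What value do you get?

6

L_0(-2) = (-8)/[(-6)] = 4/3
L_1(-2) = (-2)/[(6)] = -1/3
Sum: 5·(4/3) + 2·(-1/3) = 6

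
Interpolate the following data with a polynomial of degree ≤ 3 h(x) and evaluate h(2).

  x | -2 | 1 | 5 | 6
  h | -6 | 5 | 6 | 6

Evaluate each Lagrange basis at x = 2:
L_0(2) = (1)·(-3)·(-4)/[(-3)·(-7)·(-8)] = -1/14
L_1(2) = (4)·(-3)·(-4)/[(3)·(-4)·(-5)] = 4/5
L_2(2) = (4)·(1)·(-4)/[(7)·(4)·(-1)] = 4/7
L_3(2) = (4)·(1)·(-3)/[(8)·(5)·(1)] = -3/10
Sum: (-6)·(-1/14) + 5·(4/5) + 6·(4/7) + 6·(-3/10) = 212/35

212/35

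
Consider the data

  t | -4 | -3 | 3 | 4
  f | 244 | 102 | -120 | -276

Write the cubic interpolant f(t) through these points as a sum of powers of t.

f(t) = -4t^3 - t^2 - t

Newton's divided differences:
f[-4,-3] = (102 - 244) / (-3 - (-4)) = -142
f[-3,3] = (-120 - 102) / (3 - (-3)) = -37
f[3,4] = (-276 - (-120)) / (4 - 3) = -156
f[-4,-3,3] = (-37 - (-142)) / (3 - (-4)) = 15
f[-3,3,4] = (-156 - (-37)) / (4 - (-3)) = -17
f[-4,-3,3,4] = (-17 - 15) / (4 - (-4)) = -4
f(t) = 244 + (-142)·(t + 4) + 15·(t + 4)(t + 3) + (-4)·(t + 4)(t + 3)(t - 3)
Expanding: f(t) = -4t^3 - t^2 - t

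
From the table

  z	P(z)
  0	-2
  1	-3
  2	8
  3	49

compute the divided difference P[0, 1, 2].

P[0,1] = (-3 - (-2)) / (1 - 0) = -1
P[1,2] = (8 - (-3)) / (2 - 1) = 11
P[0,1,2] = (11 - (-1)) / (2 - 0) = 6

6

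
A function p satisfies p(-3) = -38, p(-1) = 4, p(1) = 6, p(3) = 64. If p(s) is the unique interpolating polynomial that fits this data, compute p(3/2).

Evaluate each Lagrange basis at s = 3/2:
L_0(3/2) = (5/2)·(1/2)·(-3/2)/[(-2)·(-4)·(-6)] = 5/128
L_1(3/2) = (9/2)·(1/2)·(-3/2)/[(2)·(-2)·(-4)] = -27/128
L_2(3/2) = (9/2)·(5/2)·(-3/2)/[(4)·(2)·(-2)] = 135/128
L_3(3/2) = (9/2)·(5/2)·(1/2)/[(6)·(4)·(2)] = 15/128
Sum: (-38)·(5/128) + 4·(-27/128) + 6·(135/128) + 64·(15/128) = 23/2

23/2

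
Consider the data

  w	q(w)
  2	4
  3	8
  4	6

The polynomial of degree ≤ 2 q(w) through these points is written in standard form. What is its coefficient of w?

Build the Lagrange basis polynomials:
L_0(w) = (w - 3)(w - 4) / [2] = (1/2)w^2 - (7/2)w + 6
L_1(w) = (w - 2)(w - 4) / [-1] = -w^2 + 6w - 8
L_2(w) = (w - 2)(w - 3) / [2] = (1/2)w^2 - (5/2)w + 3
q(w) = 4·L_0 + 8·L_1 + 6·L_2
Only the coefficient of w is needed; take it from each L_i and combine:
4·(-7/2) + 8·(6) + 6·(-5/2) = 19

19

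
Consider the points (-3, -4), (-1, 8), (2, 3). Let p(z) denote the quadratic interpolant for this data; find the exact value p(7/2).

-197/20

Using Newton's divided-difference form:
p[-3,-1] = (8 - (-4)) / (-1 - (-3)) = 6
p[-1,2] = (3 - 8) / (2 - (-1)) = -5/3
p[-3,-1,2] = (-5/3 - 6) / (2 - (-3)) = -23/15
p(7/2) = -4 + 6·(13/2) + (-23/15)·(13/2)·(9/2) = -197/20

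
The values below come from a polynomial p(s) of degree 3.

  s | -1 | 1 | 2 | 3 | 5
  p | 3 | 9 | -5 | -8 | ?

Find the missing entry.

The 4 known values determine p uniquely (degree ≤ 3).
Evaluate each Lagrange basis at s = 5:
L_0(5) = (4)·(3)·(2)/[(-2)·(-3)·(-4)] = -1
L_1(5) = (6)·(3)·(2)/[(2)·(-1)·(-2)] = 9
L_2(5) = (6)·(4)·(2)/[(3)·(1)·(-1)] = -16
L_3(5) = (6)·(4)·(3)/[(4)·(2)·(1)] = 9
Sum: 3·(-1) + 9·(9) + (-5)·(-16) + (-8)·(9) = 86

86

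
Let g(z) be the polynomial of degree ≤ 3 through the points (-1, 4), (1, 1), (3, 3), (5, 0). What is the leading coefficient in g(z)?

Build the Lagrange basis polynomials:
L_0(z) = (z - 1)(z - 3)(z - 5) / [-48] = -(1/48)z^3 + (3/16)z^2 - (23/48)z + 5/16
L_1(z) = (z + 1)(z - 3)(z - 5) / [16] = (1/16)z^3 - (7/16)z^2 + (7/16)z + 15/16
L_2(z) = (z + 1)(z - 1)(z - 5) / [-16] = -(1/16)z^3 + (5/16)z^2 + (1/16)z - 5/16
L_3(z) = (z + 1)(z - 1)(z - 3) / [48] = (1/48)z^3 - (1/16)z^2 - (1/48)z + 1/16
g(z) = 4·L_0 + 1·L_1 + 3·L_2 + 0·L_3
Only the coefficient of z^3 is needed; take it from each L_i and combine:
4·(-1/48) + 1·(1/16) + 3·(-1/16) + 0·(1/48) = -5/24

-5/24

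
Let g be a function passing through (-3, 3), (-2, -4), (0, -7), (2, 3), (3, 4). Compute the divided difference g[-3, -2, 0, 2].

g[-3,-2] = (-4 - 3) / (-2 - (-3)) = -7
g[-2,0] = (-7 - (-4)) / (0 - (-2)) = -3/2
g[0,2] = (3 - (-7)) / (2 - 0) = 5
g[-3,-2,0] = (-3/2 - (-7)) / (0 - (-3)) = 11/6
g[-2,0,2] = (5 - (-3/2)) / (2 - (-2)) = 13/8
g[-3,-2,0,2] = (13/8 - 11/6) / (2 - (-3)) = -1/24

-1/24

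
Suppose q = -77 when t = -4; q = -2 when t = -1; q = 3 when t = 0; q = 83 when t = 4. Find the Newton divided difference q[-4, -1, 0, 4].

q[-4,-1] = (-2 - (-77)) / (-1 - (-4)) = 25
q[-1,0] = (3 - (-2)) / (0 - (-1)) = 5
q[0,4] = (83 - 3) / (4 - 0) = 20
q[-4,-1,0] = (5 - 25) / (0 - (-4)) = -5
q[-1,0,4] = (20 - 5) / (4 - (-1)) = 3
q[-4,-1,0,4] = (3 - (-5)) / (4 - (-4)) = 1

1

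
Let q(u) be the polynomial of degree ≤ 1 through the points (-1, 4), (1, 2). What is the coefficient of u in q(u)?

-1

Build the Lagrange basis polynomials:
L_0(u) = (u - 1) / [-2] = -(1/2)u + 1/2
L_1(u) = (u + 1) / [2] = (1/2)u + 1/2
q(u) = 4·L_0 + 2·L_1
Only the coefficient of u is needed; take it from each L_i and combine:
4·(-1/2) + 2·(1/2) = -1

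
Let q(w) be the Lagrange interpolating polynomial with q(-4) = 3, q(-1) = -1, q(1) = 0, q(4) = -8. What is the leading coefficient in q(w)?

The leading coefficient equals the top divided difference q[-4,-1,1,4].
q[-4,-1] = (-1 - 3) / (-1 - (-4)) = -4/3
q[-1,1] = (0 - (-1)) / (1 - (-1)) = 1/2
q[1,4] = (-8 - 0) / (4 - 1) = -8/3
q[-4,-1,1] = (1/2 - (-4/3)) / (1 - (-4)) = 11/30
q[-1,1,4] = (-8/3 - 1/2) / (4 - (-1)) = -19/30
q[-4,-1,1,4] = (-19/30 - 11/30) / (4 - (-4)) = -1/8

-1/8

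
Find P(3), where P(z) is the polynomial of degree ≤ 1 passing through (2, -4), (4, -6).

Evaluate each Lagrange basis at z = 3:
L_0(3) = (-1)/[(-2)] = 1/2
L_1(3) = (1)/[(2)] = 1/2
Sum: (-4)·(1/2) + (-6)·(1/2) = -5

-5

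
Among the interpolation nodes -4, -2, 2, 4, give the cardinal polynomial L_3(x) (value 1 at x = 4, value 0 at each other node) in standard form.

L_3(x) = (1/96)x^3 + (1/24)x^2 - (1/24)x - 1/6

L_3(x) = (x + 4)(x + 2)(x - 2) / [(8)·(6)·(2)]
       = (x^3 + 4x^2 - 4x - 16) / (96)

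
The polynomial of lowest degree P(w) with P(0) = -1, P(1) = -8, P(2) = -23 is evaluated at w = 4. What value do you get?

Evaluate each Lagrange basis at w = 4:
L_0(4) = (3)·(2)/[(-1)·(-2)] = 3
L_1(4) = (4)·(2)/[(1)·(-1)] = -8
L_2(4) = (4)·(3)/[(2)·(1)] = 6
Sum: (-1)·(3) + (-8)·(-8) + (-23)·(6) = -77

-77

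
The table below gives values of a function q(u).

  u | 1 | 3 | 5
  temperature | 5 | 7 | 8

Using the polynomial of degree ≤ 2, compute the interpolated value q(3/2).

Evaluate each Lagrange basis at u = 3/2:
L_0(3/2) = (-3/2)·(-7/2)/[(-2)·(-4)] = 21/32
L_1(3/2) = (1/2)·(-7/2)/[(2)·(-2)] = 7/16
L_2(3/2) = (1/2)·(-3/2)/[(4)·(2)] = -3/32
Sum: 5·(21/32) + 7·(7/16) + 8·(-3/32) = 179/32

179/32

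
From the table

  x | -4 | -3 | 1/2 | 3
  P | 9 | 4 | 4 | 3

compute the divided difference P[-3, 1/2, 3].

P[-3,1/2] = (4 - 4) / (1/2 - (-3)) = 0
P[1/2,3] = (3 - 4) / (3 - 1/2) = -2/5
P[-3,1/2,3] = (-2/5 - 0) / (3 - (-3)) = -1/15

-1/15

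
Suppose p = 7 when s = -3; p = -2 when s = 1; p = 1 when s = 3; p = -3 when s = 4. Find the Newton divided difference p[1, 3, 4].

-11/6

p[1,3] = (1 - (-2)) / (3 - 1) = 3/2
p[3,4] = (-3 - 1) / (4 - 3) = -4
p[1,3,4] = (-4 - 3/2) / (4 - 1) = -11/6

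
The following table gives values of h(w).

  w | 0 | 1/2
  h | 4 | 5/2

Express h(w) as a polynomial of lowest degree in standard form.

h(w) = -3w + 4

L_0(w) = (w - 1/2) / [-1/2] = -2w + 1
L_1(w) = w / [1/2] = 2w
h(w) = 4·L_0 + (5/2)·L_1
  4·L_0(w) = -8w + 4
  (5/2)·L_1(w) = 5w
Adding term by term: -3w + 4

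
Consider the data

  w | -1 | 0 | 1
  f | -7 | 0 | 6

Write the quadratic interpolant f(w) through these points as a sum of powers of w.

f(w) = -(1/2)w^2 + (13/2)w

L_0(w) = w(w - 1) / [2] = (1/2)w^2 - (1/2)w
L_1(w) = (w + 1)(w - 1) / [-1] = -w^2 + 1
L_2(w) = (w + 1)w / [2] = (1/2)w^2 + (1/2)w
f(w) = (-7)·L_0 + 0·L_1 + 6·L_2
  (-7)·L_0(w) = -(7/2)w^2 + (7/2)w
  0·L_1(w) = 0
  6·L_2(w) = 3w^2 + 3w
Adding term by term: -(1/2)w^2 + (13/2)w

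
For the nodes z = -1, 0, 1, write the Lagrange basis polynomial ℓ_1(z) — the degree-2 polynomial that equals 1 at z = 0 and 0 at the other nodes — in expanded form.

ℓ_1(z) = -z^2 + 1

ℓ_1(z) = (z + 1)(z - 1) / [(1)·(-1)]
       = (z^2 - 1) / (-1)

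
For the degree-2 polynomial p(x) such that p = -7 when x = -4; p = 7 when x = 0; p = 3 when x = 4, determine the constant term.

7

Build the Lagrange basis polynomials:
L_0(x) = x(x - 4) / [32] = (1/32)x^2 - (1/8)x
L_1(x) = (x + 4)(x - 4) / [-16] = -(1/16)x^2 + 1
L_2(x) = (x + 4)x / [32] = (1/32)x^2 + (1/8)x
p(x) = (-7)·L_0 + 7·L_1 + 3·L_2
Only the constant term is needed; take it from each L_i and combine:
(-7)·(0) + 7·(1) + 3·(0) = 7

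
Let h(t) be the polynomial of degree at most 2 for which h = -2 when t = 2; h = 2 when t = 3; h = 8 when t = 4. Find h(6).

26

Evaluate each Lagrange basis at t = 6:
L_0(6) = (3)·(2)/[(-1)·(-2)] = 3
L_1(6) = (4)·(2)/[(1)·(-1)] = -8
L_2(6) = (4)·(3)/[(2)·(1)] = 6
Sum: (-2)·(3) + 2·(-8) + 8·(6) = 26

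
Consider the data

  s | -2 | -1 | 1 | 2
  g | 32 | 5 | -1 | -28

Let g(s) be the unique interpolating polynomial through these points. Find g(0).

2

L_0(0) = (1)·(-1)·(-2)/[(-1)·(-3)·(-4)] = -1/6
L_1(0) = (2)·(-1)·(-2)/[(1)·(-2)·(-3)] = 2/3
L_2(0) = (2)·(1)·(-2)/[(3)·(2)·(-1)] = 2/3
L_3(0) = (2)·(1)·(-1)/[(4)·(3)·(1)] = -1/6
Sum: 32·(-1/6) + 5·(2/3) + (-1)·(2/3) + (-28)·(-1/6) = 2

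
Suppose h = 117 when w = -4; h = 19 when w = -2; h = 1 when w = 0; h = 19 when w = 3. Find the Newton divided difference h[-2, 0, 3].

3

h[-2,0] = (1 - 19) / (0 - (-2)) = -9
h[0,3] = (19 - 1) / (3 - 0) = 6
h[-2,0,3] = (6 - (-9)) / (3 - (-2)) = 3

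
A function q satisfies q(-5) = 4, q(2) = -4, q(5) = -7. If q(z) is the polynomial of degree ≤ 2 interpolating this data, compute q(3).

-176/35

Using Newton's divided-difference form:
q[-5,2] = (-4 - 4) / (2 - (-5)) = -8/7
q[2,5] = (-7 - (-4)) / (5 - 2) = -1
q[-5,2,5] = (-1 - (-8/7)) / (5 - (-5)) = 1/70
q(3) = 4 + (-8/7)·(8) + (1/70)·(8)·(1) = -176/35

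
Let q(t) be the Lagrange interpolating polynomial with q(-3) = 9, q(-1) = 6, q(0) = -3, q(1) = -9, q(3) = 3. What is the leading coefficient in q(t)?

The leading coefficient equals the top divided difference q[-3,-1,0,1,3].
q[-3,-1] = (6 - 9) / (-1 - (-3)) = -3/2
q[-1,0] = (-3 - 6) / (0 - (-1)) = -9
q[0,1] = (-9 - (-3)) / (1 - 0) = -6
q[1,3] = (3 - (-9)) / (3 - 1) = 6
q[-3,-1,0] = (-9 - (-3/2)) / (0 - (-3)) = -5/2
q[-1,0,1] = (-6 - (-9)) / (1 - (-1)) = 3/2
q[0,1,3] = (6 - (-6)) / (3 - 0) = 4
q[-3,-1,0,1] = (3/2 - (-5/2)) / (1 - (-3)) = 1
q[-1,0,1,3] = (4 - 3/2) / (3 - (-1)) = 5/8
q[-3,-1,0,1,3] = (5/8 - 1) / (3 - (-3)) = -1/16

-1/16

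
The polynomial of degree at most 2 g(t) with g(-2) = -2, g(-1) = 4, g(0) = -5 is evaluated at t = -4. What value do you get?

L_0(-4) = (-3)·(-4)/[(-1)·(-2)] = 6
L_1(-4) = (-2)·(-4)/[(1)·(-1)] = -8
L_2(-4) = (-2)·(-3)/[(2)·(1)] = 3
Sum: (-2)·(6) + 4·(-8) + (-5)·(3) = -59

-59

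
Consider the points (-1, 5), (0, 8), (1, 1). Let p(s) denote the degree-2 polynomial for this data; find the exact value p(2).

Using Newton's divided-difference form:
p[-1,0] = (8 - 5) / (0 - (-1)) = 3
p[0,1] = (1 - 8) / (1 - 0) = -7
p[-1,0,1] = (-7 - 3) / (1 - (-1)) = -5
p(2) = 5 + 3·(3) + (-5)·(3)·(2) = -16

-16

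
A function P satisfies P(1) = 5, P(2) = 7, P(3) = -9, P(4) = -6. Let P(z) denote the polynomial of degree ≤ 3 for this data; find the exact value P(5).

53

L_0(5) = (3)·(2)·(1)/[(-1)·(-2)·(-3)] = -1
L_1(5) = (4)·(2)·(1)/[(1)·(-1)·(-2)] = 4
L_2(5) = (4)·(3)·(1)/[(2)·(1)·(-1)] = -6
L_3(5) = (4)·(3)·(2)/[(3)·(2)·(1)] = 4
Sum: 5·(-1) + 7·(4) + (-9)·(-6) + (-6)·(4) = 53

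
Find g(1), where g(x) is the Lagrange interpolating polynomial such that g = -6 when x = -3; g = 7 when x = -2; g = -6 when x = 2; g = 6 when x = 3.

-28/5

L_0(1) = (3)·(-1)·(-2)/[(-1)·(-5)·(-6)] = -1/5
L_1(1) = (4)·(-1)·(-2)/[(1)·(-4)·(-5)] = 2/5
L_2(1) = (4)·(3)·(-2)/[(5)·(4)·(-1)] = 6/5
L_3(1) = (4)·(3)·(-1)/[(6)·(5)·(1)] = -2/5
Sum: (-6)·(-1/5) + 7·(2/5) + (-6)·(6/5) + 6·(-2/5) = -28/5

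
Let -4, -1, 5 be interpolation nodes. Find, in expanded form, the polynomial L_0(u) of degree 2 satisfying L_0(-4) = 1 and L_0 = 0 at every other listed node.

L_0(u) = (1/27)u^2 - (4/27)u - 5/27

L_0(u) = (u + 1)(u - 5) / [(-3)·(-9)]
       = (u^2 - 4u - 5) / (27)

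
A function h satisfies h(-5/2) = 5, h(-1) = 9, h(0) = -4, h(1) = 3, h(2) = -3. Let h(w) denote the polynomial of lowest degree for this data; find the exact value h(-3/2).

Evaluate each Lagrange basis at w = -3/2:
L_0(-3/2) = (-1/2)·(-3/2)·(-5/2)·(-7/2)/[(-3/2)·(-5/2)·(-7/2)·(-9/2)] = 1/9
L_1(-3/2) = (1)·(-3/2)·(-5/2)·(-7/2)/[(3/2)·(-1)·(-2)·(-3)] = 35/24
L_2(-3/2) = (1)·(-1/2)·(-5/2)·(-7/2)/[(5/2)·(1)·(-1)·(-2)] = -7/8
L_3(-3/2) = (1)·(-1/2)·(-3/2)·(-7/2)/[(7/2)·(2)·(1)·(-1)] = 3/8
L_4(-3/2) = (1)·(-1/2)·(-3/2)·(-5/2)/[(9/2)·(3)·(2)·(1)] = -5/72
Sum: 5·(1/9) + 9·(35/24) + (-4)·(-7/8) + 3·(3/8) + (-3)·(-5/72) = 1333/72

1333/72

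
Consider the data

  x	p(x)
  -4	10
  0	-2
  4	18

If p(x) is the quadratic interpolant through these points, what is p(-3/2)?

-5/4

Using Newton's divided-difference form:
p[-4,0] = (-2 - 10) / (0 - (-4)) = -3
p[0,4] = (18 - (-2)) / (4 - 0) = 5
p[-4,0,4] = (5 - (-3)) / (4 - (-4)) = 1
p(-3/2) = 10 + (-3)·(5/2) + 1·(5/2)·(-3/2) = -5/4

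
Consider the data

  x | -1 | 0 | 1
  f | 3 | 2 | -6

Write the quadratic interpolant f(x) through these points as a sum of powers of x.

f(x) = -(7/2)x^2 - (9/2)x + 2

Newton's divided differences:
f[-1,0] = (2 - 3) / (0 - (-1)) = -1
f[0,1] = (-6 - 2) / (1 - 0) = -8
f[-1,0,1] = (-8 - (-1)) / (1 - (-1)) = -7/2
f(x) = 3 + (-1)·(x + 1) + (-7/2)·(x + 1)x
Expanding: f(x) = -(7/2)x^2 - (9/2)x + 2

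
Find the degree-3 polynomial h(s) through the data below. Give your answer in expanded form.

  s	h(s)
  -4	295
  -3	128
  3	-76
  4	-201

h(s) = -4s^3 + 3s^2 + 2s - 1

Newton's divided differences:
h[-4,-3] = (128 - 295) / (-3 - (-4)) = -167
h[-3,3] = (-76 - 128) / (3 - (-3)) = -34
h[3,4] = (-201 - (-76)) / (4 - 3) = -125
h[-4,-3,3] = (-34 - (-167)) / (3 - (-4)) = 19
h[-3,3,4] = (-125 - (-34)) / (4 - (-3)) = -13
h[-4,-3,3,4] = (-13 - 19) / (4 - (-4)) = -4
h(s) = 295 + (-167)·(s + 4) + 19·(s + 4)(s + 3) + (-4)·(s + 4)(s + 3)(s - 3)
Expanding: h(s) = -4s^3 + 3s^2 + 2s - 1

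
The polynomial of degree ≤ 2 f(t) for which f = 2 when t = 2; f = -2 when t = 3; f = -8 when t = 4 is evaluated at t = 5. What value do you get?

-16

Evaluate each Lagrange basis at t = 5:
L_0(5) = (2)·(1)/[(-1)·(-2)] = 1
L_1(5) = (3)·(1)/[(1)·(-1)] = -3
L_2(5) = (3)·(2)/[(2)·(1)] = 3
Sum: 2·(1) + (-2)·(-3) + (-8)·(3) = -16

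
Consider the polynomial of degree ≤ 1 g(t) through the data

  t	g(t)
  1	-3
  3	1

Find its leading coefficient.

The leading coefficient equals the top divided difference g[1,3].
g[1,3] = (1 - (-3)) / (3 - 1) = 2

2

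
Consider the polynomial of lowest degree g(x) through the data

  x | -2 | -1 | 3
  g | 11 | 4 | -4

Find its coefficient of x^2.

1

Build the Lagrange basis polynomials:
L_0(x) = (x + 1)(x - 3) / [5] = (1/5)x^2 - (2/5)x - 3/5
L_1(x) = (x + 2)(x - 3) / [-4] = -(1/4)x^2 + (1/4)x + 3/2
L_2(x) = (x + 2)(x + 1) / [20] = (1/20)x^2 + (3/20)x + 1/10
g(x) = 11·L_0 + 4·L_1 + (-4)·L_2
Only the coefficient of x^2 is needed; take it from each L_i and combine:
11·(1/5) + 4·(-1/4) + (-4)·(1/20) = 1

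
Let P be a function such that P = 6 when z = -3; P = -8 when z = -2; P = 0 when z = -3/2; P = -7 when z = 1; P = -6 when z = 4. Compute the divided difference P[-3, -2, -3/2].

20

P[-3,-2] = (-8 - 6) / (-2 - (-3)) = -14
P[-2,-3/2] = (0 - (-8)) / (-3/2 - (-2)) = 16
P[-3,-2,-3/2] = (16 - (-14)) / (-3/2 - (-3)) = 20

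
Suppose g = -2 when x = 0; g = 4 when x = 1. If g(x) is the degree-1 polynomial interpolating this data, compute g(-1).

Evaluate each Lagrange basis at x = -1:
L_0(-1) = (-2)/[(-1)] = 2
L_1(-1) = (-1)/[(1)] = -1
Sum: (-2)·(2) + 4·(-1) = -8

-8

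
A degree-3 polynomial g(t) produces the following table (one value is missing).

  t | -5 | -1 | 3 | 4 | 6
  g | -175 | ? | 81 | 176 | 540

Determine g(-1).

1

The 4 known values determine g uniquely (degree ≤ 3).
L_0(-1) = (-4)·(-5)·(-7)/[(-8)·(-9)·(-11)] = 35/198
L_1(-1) = (4)·(-5)·(-7)/[(8)·(-1)·(-3)] = 35/6
L_2(-1) = (4)·(-4)·(-7)/[(9)·(1)·(-2)] = -56/9
L_3(-1) = (4)·(-4)·(-5)/[(11)·(3)·(2)] = 40/33
Sum: (-175)·(35/198) + 81·(35/6) + 176·(-56/9) + 540·(40/33) = 1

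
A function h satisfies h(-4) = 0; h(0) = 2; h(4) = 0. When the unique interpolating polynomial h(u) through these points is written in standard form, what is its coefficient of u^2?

-1/8

The leading coefficient equals the top divided difference h[-4,0,4].
h[-4,0] = (2 - 0) / (0 - (-4)) = 1/2
h[0,4] = (0 - 2) / (4 - 0) = -1/2
h[-4,0,4] = (-1/2 - 1/2) / (4 - (-4)) = -1/8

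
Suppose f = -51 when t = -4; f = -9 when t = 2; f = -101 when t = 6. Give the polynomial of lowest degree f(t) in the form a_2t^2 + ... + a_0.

Build the Lagrange basis polynomials:
L_0(t) = (t - 2)(t - 6) / [60] = (1/60)t^2 - (2/15)t + 1/5
L_1(t) = (t + 4)(t - 6) / [-24] = -(1/24)t^2 + (1/12)t + 1
L_2(t) = (t + 4)(t - 2) / [40] = (1/40)t^2 + (1/20)t - 1/5
f(t) = (-51)·L_0 + (-9)·L_1 + (-101)·L_2
  (-51)·L_0(t) = -(17/20)t^2 + (34/5)t - 51/5
  (-9)·L_1(t) = (3/8)t^2 - (3/4)t - 9
  (-101)·L_2(t) = -(101/40)t^2 - (101/20)t + 101/5
Adding term by term: -3t^2 + t + 1

f(t) = -3t^2 + t + 1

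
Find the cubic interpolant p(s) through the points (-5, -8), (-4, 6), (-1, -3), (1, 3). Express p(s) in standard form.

L_0(s) = (s + 4)(s + 1)(s - 1) / [-24] = -(1/24)s^3 - (1/6)s^2 + (1/24)s + 1/6
L_1(s) = (s + 5)(s + 1)(s - 1) / [15] = (1/15)s^3 + (1/3)s^2 - (1/15)s - 1/3
L_2(s) = (s + 5)(s + 4)(s - 1) / [-24] = -(1/24)s^3 - (1/3)s^2 - (11/24)s + 5/6
L_3(s) = (s + 5)(s + 4)(s + 1) / [60] = (1/60)s^3 + (1/6)s^2 + (29/60)s + 1/3
p(s) = (-8)·L_0 + 6·L_1 + (-3)·L_2 + 3·L_3
  (-8)·L_0(s) = (1/3)s^3 + (4/3)s^2 - (1/3)s - 4/3
  6·L_1(s) = (2/5)s^3 + 2s^2 - (2/5)s - 2
  (-3)·L_2(s) = (1/8)s^3 + s^2 + (11/8)s - 5/2
  3·L_3(s) = (1/20)s^3 + (1/2)s^2 + (29/20)s + 1
Adding term by term: (109/120)s^3 + (29/6)s^2 + (251/120)s - 29/6

p(s) = (109/120)s^3 + (29/6)s^2 + (251/120)s - 29/6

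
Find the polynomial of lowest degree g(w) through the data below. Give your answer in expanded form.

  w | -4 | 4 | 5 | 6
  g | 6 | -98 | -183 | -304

Build the Lagrange basis polynomials:
L_0(w) = (w - 4)(w - 5)(w - 6) / [-720] = -(1/720)w^3 + (1/48)w^2 - (37/360)w + 1/6
L_1(w) = (w + 4)(w - 5)(w - 6) / [16] = (1/16)w^3 - (7/16)w^2 - (7/8)w + 15/2
L_2(w) = (w + 4)(w - 4)(w - 6) / [-9] = -(1/9)w^3 + (2/3)w^2 + (16/9)w - 32/3
L_3(w) = (w + 4)(w - 4)(w - 5) / [20] = (1/20)w^3 - (1/4)w^2 - (4/5)w + 4
g(w) = 6·L_0 + (-98)·L_1 + (-183)·L_2 + (-304)·L_3
  6·L_0(w) = -(1/120)w^3 + (1/8)w^2 - (37/60)w + 1
  (-98)·L_1(w) = -(49/8)w^3 + (343/8)w^2 + (343/4)w - 735
  (-183)·L_2(w) = (61/3)w^3 - 122w^2 - (976/3)w + 1952
  (-304)·L_3(w) = -(76/5)w^3 + 76w^2 + (1216/5)w - 1216
Adding term by term: -w^3 - 3w^2 + 3w + 2

g(w) = -w^3 - 3w^2 + 3w + 2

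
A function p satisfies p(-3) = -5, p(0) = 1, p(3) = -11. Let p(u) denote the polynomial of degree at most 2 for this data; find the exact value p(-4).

-11

Evaluate each Lagrange basis at u = -4:
L_0(-4) = (-4)·(-7)/[(-3)·(-6)] = 14/9
L_1(-4) = (-1)·(-7)/[(3)·(-3)] = -7/9
L_2(-4) = (-1)·(-4)/[(6)·(3)] = 2/9
Sum: (-5)·(14/9) + 1·(-7/9) + (-11)·(2/9) = -11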